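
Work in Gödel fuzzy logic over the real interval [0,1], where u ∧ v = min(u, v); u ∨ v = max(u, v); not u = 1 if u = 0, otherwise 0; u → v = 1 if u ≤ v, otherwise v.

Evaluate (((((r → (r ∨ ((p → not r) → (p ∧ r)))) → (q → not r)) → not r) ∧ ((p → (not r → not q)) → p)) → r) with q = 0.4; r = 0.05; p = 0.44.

0.05

not r: Gödel ¬ of 0.05 = 0 (operand ≠ 0)
(p → not r): 0.44 > 0, so result = 0
(p ∧ r) = min(0.44, 0.05) = 0.05
((p → not r) → (p ∧ r)): 0 ≤ 0.05, so result = 1
(r ∨ ((p → not r) → (p ∧ r))) = max(0.05, 1) = 1
(r → (r ∨ ((p → not r) → (p ∧ r)))): 0.05 ≤ 1, so result = 1
not r: Gödel ¬ of 0.05 = 0 (operand ≠ 0)
(q → not r): 0.4 > 0, so result = 0
((r → (r ∨ ((p → not r) → (p ∧ r)))) → (q → not r)): 1 > 0, so result = 0
not r: Gödel ¬ of 0.05 = 0 (operand ≠ 0)
(((r → (r ∨ ((p → not r) → (p ∧ r)))) → (q → not r)) → not r): 0 ≤ 0, so result = 1
not r: Gödel ¬ of 0.05 = 0 (operand ≠ 0)
not q: Gödel ¬ of 0.4 = 0 (operand ≠ 0)
(not r → not q): 0 ≤ 0, so result = 1
(p → (not r → not q)): 0.44 ≤ 1, so result = 1
((p → (not r → not q)) → p): 1 > 0.44, so result = 0.44
((((r → (r ∨ ((p → not r) → (p ∧ r)))) → (q → not r)) → not r) ∧ ((p → (not r → not q)) → p)) = min(1, 0.44) = 0.44
(((((r → (r ∨ ((p → not r) → (p ∧ r)))) → (q → not r)) → not r) ∧ ((p → (not r → not q)) → p)) → r): 0.44 > 0.05, so result = 0.05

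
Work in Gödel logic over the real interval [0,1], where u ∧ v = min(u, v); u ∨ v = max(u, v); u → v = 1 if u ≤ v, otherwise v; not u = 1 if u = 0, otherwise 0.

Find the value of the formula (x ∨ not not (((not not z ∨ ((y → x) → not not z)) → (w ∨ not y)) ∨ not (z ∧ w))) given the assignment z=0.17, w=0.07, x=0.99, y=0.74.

not z: Gödel ¬ of 0.17 = 0 (operand ≠ 0)
not not z: Gödel ¬ of 0 = 1 (operand is 0)
(y → x): 0.74 ≤ 0.99, so result = 1
not z: Gödel ¬ of 0.17 = 0 (operand ≠ 0)
not not z: Gödel ¬ of 0 = 1 (operand is 0)
((y → x) → not not z): 1 ≤ 1, so result = 1
(not not z ∨ ((y → x) → not not z)) = max(1, 1) = 1
not y: Gödel ¬ of 0.74 = 0 (operand ≠ 0)
(w ∨ not y) = max(0.07, 0) = 0.07
((not not z ∨ ((y → x) → not not z)) → (w ∨ not y)): 1 > 0.07, so result = 0.07
(z ∧ w) = min(0.17, 0.07) = 0.07
not (z ∧ w): Gödel ¬ of 0.07 = 0 (operand ≠ 0)
(((not not z ∨ ((y → x) → not not z)) → (w ∨ not y)) ∨ not (z ∧ w)) = max(0.07, 0) = 0.07
not (((not not z ∨ ((y → x) → not not z)) → (w ∨ not y)) ∨ not (z ∧ w)): Gödel ¬ of 0.07 = 0 (operand ≠ 0)
not not (((not not z ∨ ((y → x) → not not z)) → (w ∨ not y)) ∨ not (z ∧ w)): Gödel ¬ of 0 = 1 (operand is 0)
(x ∨ not not (((not not z ∨ ((y → x) → not not z)) → (w ∨ not y)) ∨ not (z ∧ w))) = max(0.99, 1) = 1

1.00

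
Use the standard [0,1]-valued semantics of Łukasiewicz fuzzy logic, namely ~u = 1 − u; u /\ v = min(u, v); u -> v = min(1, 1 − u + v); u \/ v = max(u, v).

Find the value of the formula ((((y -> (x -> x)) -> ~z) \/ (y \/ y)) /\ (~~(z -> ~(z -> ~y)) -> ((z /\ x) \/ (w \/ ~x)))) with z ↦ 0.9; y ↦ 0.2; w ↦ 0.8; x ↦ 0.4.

0.20

(x -> x): min(1, 1 − 0.4 + 0.4) = 1
(y -> (x -> x)): min(1, 1 − 0.2 + 1) = 1
~z: Łukasiewicz ¬ gives 1 − 0.9 = 0.1
((y -> (x -> x)) -> ~z): min(1, 1 − 1 + 0.1) = 0.1
(y \/ y) = max(0.2, 0.2) = 0.2
(((y -> (x -> x)) -> ~z) \/ (y \/ y)) = max(0.1, 0.2) = 0.2
~y: Łukasiewicz ¬ gives 1 − 0.2 = 0.8
(z -> ~y): min(1, 1 − 0.9 + 0.8) = 0.9
~(z -> ~y): Łukasiewicz ¬ gives 1 − 0.9 = 0.1
(z -> ~(z -> ~y)): min(1, 1 − 0.9 + 0.1) = 0.2
~(z -> ~(z -> ~y)): Łukasiewicz ¬ gives 1 − 0.2 = 0.8
~~(z -> ~(z -> ~y)): Łukasiewicz ¬ gives 1 − 0.8 = 0.2
(z /\ x) = min(0.9, 0.4) = 0.4
~x: Łukasiewicz ¬ gives 1 − 0.4 = 0.6
(w \/ ~x) = max(0.8, 0.6) = 0.8
((z /\ x) \/ (w \/ ~x)) = max(0.4, 0.8) = 0.8
(~~(z -> ~(z -> ~y)) -> ((z /\ x) \/ (w \/ ~x))): min(1, 1 − 0.2 + 0.8) = 1
((((y -> (x -> x)) -> ~z) \/ (y \/ y)) /\ (~~(z -> ~(z -> ~y)) -> ((z /\ x) \/ (w \/ ~x)))) = min(0.2, 1) = 0.2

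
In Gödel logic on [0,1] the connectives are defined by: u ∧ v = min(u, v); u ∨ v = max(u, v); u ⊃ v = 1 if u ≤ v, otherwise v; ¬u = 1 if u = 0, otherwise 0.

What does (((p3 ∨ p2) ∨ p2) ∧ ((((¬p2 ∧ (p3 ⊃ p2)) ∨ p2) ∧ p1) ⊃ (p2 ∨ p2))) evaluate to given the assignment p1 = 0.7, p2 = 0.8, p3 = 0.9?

0.90

(p3 ∨ p2) = max(0.9, 0.8) = 0.9
((p3 ∨ p2) ∨ p2) = max(0.9, 0.8) = 0.9
¬p2: Gödel ¬ of 0.8 = 0 (operand ≠ 0)
(p3 ⊃ p2): 0.9 > 0.8, so result = 0.8
(¬p2 ∧ (p3 ⊃ p2)) = min(0, 0.8) = 0
((¬p2 ∧ (p3 ⊃ p2)) ∨ p2) = max(0, 0.8) = 0.8
(((¬p2 ∧ (p3 ⊃ p2)) ∨ p2) ∧ p1) = min(0.8, 0.7) = 0.7
(p2 ∨ p2) = max(0.8, 0.8) = 0.8
((((¬p2 ∧ (p3 ⊃ p2)) ∨ p2) ∧ p1) ⊃ (p2 ∨ p2)): 0.7 ≤ 0.8, so result = 1
(((p3 ∨ p2) ∨ p2) ∧ ((((¬p2 ∧ (p3 ⊃ p2)) ∨ p2) ∧ p1) ⊃ (p2 ∨ p2))) = min(0.9, 1) = 0.9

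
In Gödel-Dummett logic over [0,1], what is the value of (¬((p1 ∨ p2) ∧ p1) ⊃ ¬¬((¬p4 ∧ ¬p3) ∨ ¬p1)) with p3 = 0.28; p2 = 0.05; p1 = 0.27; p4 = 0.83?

1.00

(p1 ∨ p2) = max(0.27, 0.05) = 0.27
((p1 ∨ p2) ∧ p1) = min(0.27, 0.27) = 0.27
¬((p1 ∨ p2) ∧ p1): Gödel ¬ of 0.27 = 0 (operand ≠ 0)
¬p4: Gödel ¬ of 0.83 = 0 (operand ≠ 0)
¬p3: Gödel ¬ of 0.28 = 0 (operand ≠ 0)
(¬p4 ∧ ¬p3) = min(0, 0) = 0
¬p1: Gödel ¬ of 0.27 = 0 (operand ≠ 0)
((¬p4 ∧ ¬p3) ∨ ¬p1) = max(0, 0) = 0
¬((¬p4 ∧ ¬p3) ∨ ¬p1): Gödel ¬ of 0 = 1 (operand is 0)
¬¬((¬p4 ∧ ¬p3) ∨ ¬p1): Gödel ¬ of 1 = 0 (operand ≠ 0)
(¬((p1 ∨ p2) ∧ p1) ⊃ ¬¬((¬p4 ∧ ¬p3) ∨ ¬p1)): 0 ≤ 0, so result = 1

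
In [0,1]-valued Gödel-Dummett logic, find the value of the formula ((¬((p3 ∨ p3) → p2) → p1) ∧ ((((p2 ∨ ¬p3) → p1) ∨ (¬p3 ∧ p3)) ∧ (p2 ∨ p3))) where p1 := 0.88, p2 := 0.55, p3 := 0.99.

0.99

(p3 ∨ p3) = max(0.99, 0.99) = 0.99
((p3 ∨ p3) → p2): 0.99 > 0.55, so result = 0.55
¬((p3 ∨ p3) → p2): Gödel ¬ of 0.55 = 0 (operand ≠ 0)
(¬((p3 ∨ p3) → p2) → p1): 0 ≤ 0.88, so result = 1
¬p3: Gödel ¬ of 0.99 = 0 (operand ≠ 0)
(p2 ∨ ¬p3) = max(0.55, 0) = 0.55
((p2 ∨ ¬p3) → p1): 0.55 ≤ 0.88, so result = 1
¬p3: Gödel ¬ of 0.99 = 0 (operand ≠ 0)
(¬p3 ∧ p3) = min(0, 0.99) = 0
(((p2 ∨ ¬p3) → p1) ∨ (¬p3 ∧ p3)) = max(1, 0) = 1
(p2 ∨ p3) = max(0.55, 0.99) = 0.99
((((p2 ∨ ¬p3) → p1) ∨ (¬p3 ∧ p3)) ∧ (p2 ∨ p3)) = min(1, 0.99) = 0.99
((¬((p3 ∨ p3) → p2) → p1) ∧ ((((p2 ∨ ¬p3) → p1) ∨ (¬p3 ∧ p3)) ∧ (p2 ∨ p3))) = min(1, 0.99) = 0.99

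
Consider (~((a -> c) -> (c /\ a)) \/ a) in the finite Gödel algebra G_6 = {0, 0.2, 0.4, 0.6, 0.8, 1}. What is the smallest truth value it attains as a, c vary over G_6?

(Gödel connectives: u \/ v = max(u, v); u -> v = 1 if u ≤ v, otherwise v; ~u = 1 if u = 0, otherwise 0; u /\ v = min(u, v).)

The minimum is attained at a = 0.2, c = 0:
  (a -> c): 0.2 > 0, so result = 0
  (c /\ a) = min(0, 0.2) = 0
  ((a -> c) -> (c /\ a)): 0 ≤ 0, so result = 1
  ~((a -> c) -> (c /\ a)): Gödel ¬ of 1 = 0 (operand ≠ 0)
  (~((a -> c) -> (c /\ a)) \/ a) = max(0, 0.2) = 0.2
Checking all 36 assignments confirms none give a value below 0.20.

0.20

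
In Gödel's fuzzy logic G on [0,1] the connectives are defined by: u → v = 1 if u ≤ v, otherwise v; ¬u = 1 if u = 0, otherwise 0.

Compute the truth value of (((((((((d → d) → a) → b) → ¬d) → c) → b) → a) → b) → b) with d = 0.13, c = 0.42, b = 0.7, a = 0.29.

(d → d): 0.13 ≤ 0.13, so result = 1
((d → d) → a): 1 > 0.29, so result = 0.29
(((d → d) → a) → b): 0.29 ≤ 0.7, so result = 1
¬d: Gödel ¬ of 0.13 = 0 (operand ≠ 0)
((((d → d) → a) → b) → ¬d): 1 > 0, so result = 0
(((((d → d) → a) → b) → ¬d) → c): 0 ≤ 0.42, so result = 1
((((((d → d) → a) → b) → ¬d) → c) → b): 1 > 0.7, so result = 0.7
(((((((d → d) → a) → b) → ¬d) → c) → b) → a): 0.7 > 0.29, so result = 0.29
((((((((d → d) → a) → b) → ¬d) → c) → b) → a) → b): 0.29 ≤ 0.7, so result = 1
(((((((((d → d) → a) → b) → ¬d) → c) → b) → a) → b) → b): 1 > 0.7, so result = 0.7

0.70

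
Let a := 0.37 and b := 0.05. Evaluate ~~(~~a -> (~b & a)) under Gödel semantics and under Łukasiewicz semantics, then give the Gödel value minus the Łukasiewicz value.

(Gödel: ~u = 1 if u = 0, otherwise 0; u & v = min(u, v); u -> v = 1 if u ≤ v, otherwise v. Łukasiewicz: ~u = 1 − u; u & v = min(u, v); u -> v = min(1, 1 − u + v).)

Gödel evaluation:
  ~a: Gödel ¬ of 0.37 = 0 (operand ≠ 0)
  ~~a: Gödel ¬ of 0 = 1 (operand is 0)
  ~b: Gödel ¬ of 0.05 = 0 (operand ≠ 0)
  (~b & a) = min(0, 0.37) = 0
  (~~a -> (~b & a)): 1 > 0, so result = 0
  ~(~~a -> (~b & a)): Gödel ¬ of 0 = 1 (operand is 0)
  ~~(~~a -> (~b & a)): Gödel ¬ of 1 = 0 (operand ≠ 0)
  Gödel value = 0
Łukasiewicz evaluation:
  ~a: Łukasiewicz ¬ gives 1 − 0.37 = 0.63
  ~~a: Łukasiewicz ¬ gives 1 − 0.63 = 0.37
  ~b: Łukasiewicz ¬ gives 1 − 0.05 = 0.95
  (~b & a) = min(0.95, 0.37) = 0.37
  (~~a -> (~b & a)): min(1, 1 − 0.37 + 0.37) = 1
  ~(~~a -> (~b & a)): Łukasiewicz ¬ gives 1 − 1 = 0
  ~~(~~a -> (~b & a)): Łukasiewicz ¬ gives 1 − 0 = 1
  Łukasiewicz value = 1
Difference: 0 − 1 = -1.00

-1.00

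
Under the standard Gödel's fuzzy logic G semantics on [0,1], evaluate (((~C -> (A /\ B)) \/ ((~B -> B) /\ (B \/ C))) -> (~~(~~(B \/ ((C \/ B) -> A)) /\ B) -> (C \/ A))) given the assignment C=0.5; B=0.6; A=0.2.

0.50

~C: Gödel ¬ of 0.5 = 0 (operand ≠ 0)
(A /\ B) = min(0.2, 0.6) = 0.2
(~C -> (A /\ B)): 0 ≤ 0.2, so result = 1
~B: Gödel ¬ of 0.6 = 0 (operand ≠ 0)
(~B -> B): 0 ≤ 0.6, so result = 1
(B \/ C) = max(0.6, 0.5) = 0.6
((~B -> B) /\ (B \/ C)) = min(1, 0.6) = 0.6
((~C -> (A /\ B)) \/ ((~B -> B) /\ (B \/ C))) = max(1, 0.6) = 1
(C \/ B) = max(0.5, 0.6) = 0.6
((C \/ B) -> A): 0.6 > 0.2, so result = 0.2
(B \/ ((C \/ B) -> A)) = max(0.6, 0.2) = 0.6
~(B \/ ((C \/ B) -> A)): Gödel ¬ of 0.6 = 0 (operand ≠ 0)
~~(B \/ ((C \/ B) -> A)): Gödel ¬ of 0 = 1 (operand is 0)
(~~(B \/ ((C \/ B) -> A)) /\ B) = min(1, 0.6) = 0.6
~(~~(B \/ ((C \/ B) -> A)) /\ B): Gödel ¬ of 0.6 = 0 (operand ≠ 0)
~~(~~(B \/ ((C \/ B) -> A)) /\ B): Gödel ¬ of 0 = 1 (operand is 0)
(C \/ A) = max(0.5, 0.2) = 0.5
(~~(~~(B \/ ((C \/ B) -> A)) /\ B) -> (C \/ A)): 1 > 0.5, so result = 0.5
(((~C -> (A /\ B)) \/ ((~B -> B) /\ (B \/ C))) -> (~~(~~(B \/ ((C \/ B) -> A)) /\ B) -> (C \/ A))): 1 > 0.5, so result = 0.5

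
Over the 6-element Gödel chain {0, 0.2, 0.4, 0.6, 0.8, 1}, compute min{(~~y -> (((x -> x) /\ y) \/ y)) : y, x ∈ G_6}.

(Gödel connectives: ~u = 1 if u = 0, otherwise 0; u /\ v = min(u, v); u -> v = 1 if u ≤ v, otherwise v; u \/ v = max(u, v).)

The minimum is attained at y = 0.2, x = 0:
  ~y: Gödel ¬ of 0.2 = 0 (operand ≠ 0)
  ~~y: Gödel ¬ of 0 = 1 (operand is 0)
  (x -> x): 0 ≤ 0, so result = 1
  ((x -> x) /\ y) = min(1, 0.2) = 0.2
  (((x -> x) /\ y) \/ y) = max(0.2, 0.2) = 0.2
  (~~y -> (((x -> x) /\ y) \/ y)): 1 > 0.2, so result = 0.2
Checking all 36 assignments confirms none give a value below 0.20.

0.20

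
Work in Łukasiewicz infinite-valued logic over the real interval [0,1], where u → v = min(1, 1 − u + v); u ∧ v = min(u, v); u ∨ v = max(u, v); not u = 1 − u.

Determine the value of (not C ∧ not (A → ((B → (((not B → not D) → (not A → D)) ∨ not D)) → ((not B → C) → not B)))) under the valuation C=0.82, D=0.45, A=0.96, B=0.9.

not C: Łukasiewicz ¬ gives 1 − 0.82 = 0.18
not B: Łukasiewicz ¬ gives 1 − 0.9 = 0.1
not D: Łukasiewicz ¬ gives 1 − 0.45 = 0.55
(not B → not D): min(1, 1 − 0.1 + 0.55) = 1
not A: Łukasiewicz ¬ gives 1 − 0.96 = 0.04
(not A → D): min(1, 1 − 0.04 + 0.45) = 1
((not B → not D) → (not A → D)): min(1, 1 − 1 + 1) = 1
not D: Łukasiewicz ¬ gives 1 − 0.45 = 0.55
(((not B → not D) → (not A → D)) ∨ not D) = max(1, 0.55) = 1
(B → (((not B → not D) → (not A → D)) ∨ not D)): min(1, 1 − 0.9 + 1) = 1
not B: Łukasiewicz ¬ gives 1 − 0.9 = 0.1
(not B → C): min(1, 1 − 0.1 + 0.82) = 1
not B: Łukasiewicz ¬ gives 1 − 0.9 = 0.1
((not B → C) → not B): min(1, 1 − 1 + 0.1) = 0.1
((B → (((not B → not D) → (not A → D)) ∨ not D)) → ((not B → C) → not B)): min(1, 1 − 1 + 0.1) = 0.1
(A → ((B → (((not B → not D) → (not A → D)) ∨ not D)) → ((not B → C) → not B))): min(1, 1 − 0.96 + 0.1) = 0.14
not (A → ((B → (((not B → not D) → (not A → D)) ∨ not D)) → ((not B → C) → not B))): Łukasiewicz ¬ gives 1 − 0.14 = 0.86
(not C ∧ not (A → ((B → (((not B → not D) → (not A → D)) ∨ not D)) → ((not B → C) → not B)))) = min(0.18, 0.86) = 0.18

0.18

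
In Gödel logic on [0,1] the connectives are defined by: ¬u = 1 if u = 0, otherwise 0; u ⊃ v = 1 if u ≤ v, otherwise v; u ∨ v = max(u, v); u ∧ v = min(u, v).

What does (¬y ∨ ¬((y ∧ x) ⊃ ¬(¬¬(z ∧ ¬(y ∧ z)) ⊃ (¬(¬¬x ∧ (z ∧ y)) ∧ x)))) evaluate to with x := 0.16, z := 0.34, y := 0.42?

¬y: Gödel ¬ of 0.42 = 0 (operand ≠ 0)
(y ∧ x) = min(0.42, 0.16) = 0.16
(y ∧ z) = min(0.42, 0.34) = 0.34
¬(y ∧ z): Gödel ¬ of 0.34 = 0 (operand ≠ 0)
(z ∧ ¬(y ∧ z)) = min(0.34, 0) = 0
¬(z ∧ ¬(y ∧ z)): Gödel ¬ of 0 = 1 (operand is 0)
¬¬(z ∧ ¬(y ∧ z)): Gödel ¬ of 1 = 0 (operand ≠ 0)
¬x: Gödel ¬ of 0.16 = 0 (operand ≠ 0)
¬¬x: Gödel ¬ of 0 = 1 (operand is 0)
(z ∧ y) = min(0.34, 0.42) = 0.34
(¬¬x ∧ (z ∧ y)) = min(1, 0.34) = 0.34
¬(¬¬x ∧ (z ∧ y)): Gödel ¬ of 0.34 = 0 (operand ≠ 0)
(¬(¬¬x ∧ (z ∧ y)) ∧ x) = min(0, 0.16) = 0
(¬¬(z ∧ ¬(y ∧ z)) ⊃ (¬(¬¬x ∧ (z ∧ y)) ∧ x)): 0 ≤ 0, so result = 1
¬(¬¬(z ∧ ¬(y ∧ z)) ⊃ (¬(¬¬x ∧ (z ∧ y)) ∧ x)): Gödel ¬ of 1 = 0 (operand ≠ 0)
((y ∧ x) ⊃ ¬(¬¬(z ∧ ¬(y ∧ z)) ⊃ (¬(¬¬x ∧ (z ∧ y)) ∧ x))): 0.16 > 0, so result = 0
¬((y ∧ x) ⊃ ¬(¬¬(z ∧ ¬(y ∧ z)) ⊃ (¬(¬¬x ∧ (z ∧ y)) ∧ x))): Gödel ¬ of 0 = 1 (operand is 0)
(¬y ∨ ¬((y ∧ x) ⊃ ¬(¬¬(z ∧ ¬(y ∧ z)) ⊃ (¬(¬¬x ∧ (z ∧ y)) ∧ x)))) = max(0, 1) = 1

1.00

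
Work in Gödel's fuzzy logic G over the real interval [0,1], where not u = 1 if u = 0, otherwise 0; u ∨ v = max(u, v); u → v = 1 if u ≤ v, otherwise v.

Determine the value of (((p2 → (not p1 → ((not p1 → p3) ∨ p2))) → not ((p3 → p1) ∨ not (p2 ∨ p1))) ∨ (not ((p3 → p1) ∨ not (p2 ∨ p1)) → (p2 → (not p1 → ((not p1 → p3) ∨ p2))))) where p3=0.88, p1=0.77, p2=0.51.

not p1: Gödel ¬ of 0.77 = 0 (operand ≠ 0)
not p1: Gödel ¬ of 0.77 = 0 (operand ≠ 0)
(not p1 → p3): 0 ≤ 0.88, so result = 1
((not p1 → p3) ∨ p2) = max(1, 0.51) = 1
(not p1 → ((not p1 → p3) ∨ p2)): 0 ≤ 1, so result = 1
(p2 → (not p1 → ((not p1 → p3) ∨ p2))): 0.51 ≤ 1, so result = 1
(p3 → p1): 0.88 > 0.77, so result = 0.77
(p2 ∨ p1) = max(0.51, 0.77) = 0.77
not (p2 ∨ p1): Gödel ¬ of 0.77 = 0 (operand ≠ 0)
((p3 → p1) ∨ not (p2 ∨ p1)) = max(0.77, 0) = 0.77
not ((p3 → p1) ∨ not (p2 ∨ p1)): Gödel ¬ of 0.77 = 0 (operand ≠ 0)
((p2 → (not p1 → ((not p1 → p3) ∨ p2))) → not ((p3 → p1) ∨ not (p2 ∨ p1))): 1 > 0, so result = 0
(p3 → p1): 0.88 > 0.77, so result = 0.77
(p2 ∨ p1) = max(0.51, 0.77) = 0.77
not (p2 ∨ p1): Gödel ¬ of 0.77 = 0 (operand ≠ 0)
((p3 → p1) ∨ not (p2 ∨ p1)) = max(0.77, 0) = 0.77
not ((p3 → p1) ∨ not (p2 ∨ p1)): Gödel ¬ of 0.77 = 0 (operand ≠ 0)
not p1: Gödel ¬ of 0.77 = 0 (operand ≠ 0)
not p1: Gödel ¬ of 0.77 = 0 (operand ≠ 0)
(not p1 → p3): 0 ≤ 0.88, so result = 1
((not p1 → p3) ∨ p2) = max(1, 0.51) = 1
(not p1 → ((not p1 → p3) ∨ p2)): 0 ≤ 1, so result = 1
(p2 → (not p1 → ((not p1 → p3) ∨ p2))): 0.51 ≤ 1, so result = 1
(not ((p3 → p1) ∨ not (p2 ∨ p1)) → (p2 → (not p1 → ((not p1 → p3) ∨ p2)))): 0 ≤ 1, so result = 1
(((p2 → (not p1 → ((not p1 → p3) ∨ p2))) → not ((p3 → p1) ∨ not (p2 ∨ p1))) ∨ (not ((p3 → p1) ∨ not (p2 ∨ p1)) → (p2 → (not p1 → ((not p1 → p3) ∨ p2))))) = max(0, 1) = 1

1.00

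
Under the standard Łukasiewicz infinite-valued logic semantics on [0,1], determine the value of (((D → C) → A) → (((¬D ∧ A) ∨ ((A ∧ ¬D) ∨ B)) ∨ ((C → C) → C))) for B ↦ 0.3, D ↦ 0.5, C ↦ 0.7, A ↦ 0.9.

0.80

(D → C): min(1, 1 − 0.5 + 0.7) = 1
((D → C) → A): min(1, 1 − 1 + 0.9) = 0.9
¬D: Łukasiewicz ¬ gives 1 − 0.5 = 0.5
(¬D ∧ A) = min(0.5, 0.9) = 0.5
¬D: Łukasiewicz ¬ gives 1 − 0.5 = 0.5
(A ∧ ¬D) = min(0.9, 0.5) = 0.5
((A ∧ ¬D) ∨ B) = max(0.5, 0.3) = 0.5
((¬D ∧ A) ∨ ((A ∧ ¬D) ∨ B)) = max(0.5, 0.5) = 0.5
(C → C): min(1, 1 − 0.7 + 0.7) = 1
((C → C) → C): min(1, 1 − 1 + 0.7) = 0.7
(((¬D ∧ A) ∨ ((A ∧ ¬D) ∨ B)) ∨ ((C → C) → C)) = max(0.5, 0.7) = 0.7
(((D → C) → A) → (((¬D ∧ A) ∨ ((A ∧ ¬D) ∨ B)) ∨ ((C → C) → C))): min(1, 1 − 0.9 + 0.7) = 0.8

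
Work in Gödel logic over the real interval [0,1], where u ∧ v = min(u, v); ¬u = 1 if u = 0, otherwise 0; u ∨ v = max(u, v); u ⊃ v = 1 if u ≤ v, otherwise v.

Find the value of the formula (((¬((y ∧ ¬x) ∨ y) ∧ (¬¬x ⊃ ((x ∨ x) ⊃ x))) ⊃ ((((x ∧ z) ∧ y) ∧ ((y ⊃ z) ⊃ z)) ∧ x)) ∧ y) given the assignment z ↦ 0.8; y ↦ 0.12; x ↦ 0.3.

¬x: Gödel ¬ of 0.3 = 0 (operand ≠ 0)
(y ∧ ¬x) = min(0.12, 0) = 0
((y ∧ ¬x) ∨ y) = max(0, 0.12) = 0.12
¬((y ∧ ¬x) ∨ y): Gödel ¬ of 0.12 = 0 (operand ≠ 0)
¬x: Gödel ¬ of 0.3 = 0 (operand ≠ 0)
¬¬x: Gödel ¬ of 0 = 1 (operand is 0)
(x ∨ x) = max(0.3, 0.3) = 0.3
((x ∨ x) ⊃ x): 0.3 ≤ 0.3, so result = 1
(¬¬x ⊃ ((x ∨ x) ⊃ x)): 1 ≤ 1, so result = 1
(¬((y ∧ ¬x) ∨ y) ∧ (¬¬x ⊃ ((x ∨ x) ⊃ x))) = min(0, 1) = 0
(x ∧ z) = min(0.3, 0.8) = 0.3
((x ∧ z) ∧ y) = min(0.3, 0.12) = 0.12
(y ⊃ z): 0.12 ≤ 0.8, so result = 1
((y ⊃ z) ⊃ z): 1 > 0.8, so result = 0.8
(((x ∧ z) ∧ y) ∧ ((y ⊃ z) ⊃ z)) = min(0.12, 0.8) = 0.12
((((x ∧ z) ∧ y) ∧ ((y ⊃ z) ⊃ z)) ∧ x) = min(0.12, 0.3) = 0.12
((¬((y ∧ ¬x) ∨ y) ∧ (¬¬x ⊃ ((x ∨ x) ⊃ x))) ⊃ ((((x ∧ z) ∧ y) ∧ ((y ⊃ z) ⊃ z)) ∧ x)): 0 ≤ 0.12, so result = 1
(((¬((y ∧ ¬x) ∨ y) ∧ (¬¬x ⊃ ((x ∨ x) ⊃ x))) ⊃ ((((x ∧ z) ∧ y) ∧ ((y ⊃ z) ⊃ z)) ∧ x)) ∧ y) = min(1, 0.12) = 0.12

0.12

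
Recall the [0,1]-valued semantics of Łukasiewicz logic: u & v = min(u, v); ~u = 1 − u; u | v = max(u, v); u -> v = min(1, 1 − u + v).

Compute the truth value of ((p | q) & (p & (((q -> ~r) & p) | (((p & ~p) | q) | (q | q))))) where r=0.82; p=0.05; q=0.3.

0.05

(p | q) = max(0.05, 0.3) = 0.3
~r: Łukasiewicz ¬ gives 1 − 0.82 = 0.18
(q -> ~r): min(1, 1 − 0.3 + 0.18) = 0.88
((q -> ~r) & p) = min(0.88, 0.05) = 0.05
~p: Łukasiewicz ¬ gives 1 − 0.05 = 0.95
(p & ~p) = min(0.05, 0.95) = 0.05
((p & ~p) | q) = max(0.05, 0.3) = 0.3
(q | q) = max(0.3, 0.3) = 0.3
(((p & ~p) | q) | (q | q)) = max(0.3, 0.3) = 0.3
(((q -> ~r) & p) | (((p & ~p) | q) | (q | q))) = max(0.05, 0.3) = 0.3
(p & (((q -> ~r) & p) | (((p & ~p) | q) | (q | q)))) = min(0.05, 0.3) = 0.05
((p | q) & (p & (((q -> ~r) & p) | (((p & ~p) | q) | (q | q))))) = min(0.3, 0.05) = 0.05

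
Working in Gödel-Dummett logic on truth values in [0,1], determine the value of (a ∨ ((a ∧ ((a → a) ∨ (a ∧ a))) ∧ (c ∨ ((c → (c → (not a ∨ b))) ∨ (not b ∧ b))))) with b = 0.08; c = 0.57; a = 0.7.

0.70

(a → a): 0.7 ≤ 0.7, so result = 1
(a ∧ a) = min(0.7, 0.7) = 0.7
((a → a) ∨ (a ∧ a)) = max(1, 0.7) = 1
(a ∧ ((a → a) ∨ (a ∧ a))) = min(0.7, 1) = 0.7
not a: Gödel ¬ of 0.7 = 0 (operand ≠ 0)
(not a ∨ b) = max(0, 0.08) = 0.08
(c → (not a ∨ b)): 0.57 > 0.08, so result = 0.08
(c → (c → (not a ∨ b))): 0.57 > 0.08, so result = 0.08
not b: Gödel ¬ of 0.08 = 0 (operand ≠ 0)
(not b ∧ b) = min(0, 0.08) = 0
((c → (c → (not a ∨ b))) ∨ (not b ∧ b)) = max(0.08, 0) = 0.08
(c ∨ ((c → (c → (not a ∨ b))) ∨ (not b ∧ b))) = max(0.57, 0.08) = 0.57
((a ∧ ((a → a) ∨ (a ∧ a))) ∧ (c ∨ ((c → (c → (not a ∨ b))) ∨ (not b ∧ b)))) = min(0.7, 0.57) = 0.57
(a ∨ ((a ∧ ((a → a) ∨ (a ∧ a))) ∧ (c ∨ ((c → (c → (not a ∨ b))) ∨ (not b ∧ b))))) = max(0.7, 0.57) = 0.7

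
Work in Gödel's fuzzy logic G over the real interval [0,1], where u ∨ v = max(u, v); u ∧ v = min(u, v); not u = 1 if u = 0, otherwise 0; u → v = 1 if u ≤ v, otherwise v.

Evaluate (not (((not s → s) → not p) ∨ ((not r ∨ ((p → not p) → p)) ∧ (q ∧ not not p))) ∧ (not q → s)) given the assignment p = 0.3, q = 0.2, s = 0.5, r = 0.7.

not s: Gödel ¬ of 0.5 = 0 (operand ≠ 0)
(not s → s): 0 ≤ 0.5, so result = 1
not p: Gödel ¬ of 0.3 = 0 (operand ≠ 0)
((not s → s) → not p): 1 > 0, so result = 0
not r: Gödel ¬ of 0.7 = 0 (operand ≠ 0)
not p: Gödel ¬ of 0.3 = 0 (operand ≠ 0)
(p → not p): 0.3 > 0, so result = 0
((p → not p) → p): 0 ≤ 0.3, so result = 1
(not r ∨ ((p → not p) → p)) = max(0, 1) = 1
not p: Gödel ¬ of 0.3 = 0 (operand ≠ 0)
not not p: Gödel ¬ of 0 = 1 (operand is 0)
(q ∧ not not p) = min(0.2, 1) = 0.2
((not r ∨ ((p → not p) → p)) ∧ (q ∧ not not p)) = min(1, 0.2) = 0.2
(((not s → s) → not p) ∨ ((not r ∨ ((p → not p) → p)) ∧ (q ∧ not not p))) = max(0, 0.2) = 0.2
not (((not s → s) → not p) ∨ ((not r ∨ ((p → not p) → p)) ∧ (q ∧ not not p))): Gödel ¬ of 0.2 = 0 (operand ≠ 0)
not q: Gödel ¬ of 0.2 = 0 (operand ≠ 0)
(not q → s): 0 ≤ 0.5, so result = 1
(not (((not s → s) → not p) ∨ ((not r ∨ ((p → not p) → p)) ∧ (q ∧ not not p))) ∧ (not q → s)) = min(0, 1) = 0

0.00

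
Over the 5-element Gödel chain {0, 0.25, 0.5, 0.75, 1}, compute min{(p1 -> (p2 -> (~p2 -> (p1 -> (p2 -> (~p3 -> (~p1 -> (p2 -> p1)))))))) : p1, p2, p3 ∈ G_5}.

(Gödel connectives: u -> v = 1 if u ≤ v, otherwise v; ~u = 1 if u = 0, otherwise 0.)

1.00

Every assignment gives 1. For instance at p1 = 0, p2 = 0, p3 = 0:
  ~p2: Gödel ¬ of 0 = 1 (operand is 0)
  ~p3: Gödel ¬ of 0 = 1 (operand is 0)
  ~p1: Gödel ¬ of 0 = 1 (operand is 0)
  (p2 -> p1): 0 ≤ 0, so result = 1
  (~p1 -> (p2 -> p1)): 1 ≤ 1, so result = 1
  (~p3 -> (~p1 -> (p2 -> p1))): 1 ≤ 1, so result = 1
  (p2 -> (~p3 -> (~p1 -> (p2 -> p1)))): 0 ≤ 1, so result = 1
  (p1 -> (p2 -> (~p3 -> (~p1 -> (p2 -> p1))))): 0 ≤ 1, so result = 1
  (~p2 -> (p1 -> (p2 -> (~p3 -> (~p1 -> (p2 -> p1)))))): 1 ≤ 1, so result = 1
  (p2 -> (~p2 -> (p1 -> (p2 -> (~p3 -> (~p1 -> (p2 -> p1))))))): 0 ≤ 1, so result = 1
  (p1 -> (p2 -> (~p2 -> (p1 -> (p2 -> (~p3 -> (~p1 -> (p2 -> p1)))))))): 0 ≤ 1, so result = 1
All 125 assignments give value 1 — the formula is a G_5-tautology.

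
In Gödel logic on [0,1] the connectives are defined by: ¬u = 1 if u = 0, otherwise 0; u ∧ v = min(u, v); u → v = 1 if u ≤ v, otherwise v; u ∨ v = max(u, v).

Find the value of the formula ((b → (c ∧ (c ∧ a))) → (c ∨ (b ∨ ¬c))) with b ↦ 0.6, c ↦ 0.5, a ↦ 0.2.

1.00

(c ∧ a) = min(0.5, 0.2) = 0.2
(c ∧ (c ∧ a)) = min(0.5, 0.2) = 0.2
(b → (c ∧ (c ∧ a))): 0.6 > 0.2, so result = 0.2
¬c: Gödel ¬ of 0.5 = 0 (operand ≠ 0)
(b ∨ ¬c) = max(0.6, 0) = 0.6
(c ∨ (b ∨ ¬c)) = max(0.5, 0.6) = 0.6
((b → (c ∧ (c ∧ a))) → (c ∨ (b ∨ ¬c))): 0.2 ≤ 0.6, so result = 1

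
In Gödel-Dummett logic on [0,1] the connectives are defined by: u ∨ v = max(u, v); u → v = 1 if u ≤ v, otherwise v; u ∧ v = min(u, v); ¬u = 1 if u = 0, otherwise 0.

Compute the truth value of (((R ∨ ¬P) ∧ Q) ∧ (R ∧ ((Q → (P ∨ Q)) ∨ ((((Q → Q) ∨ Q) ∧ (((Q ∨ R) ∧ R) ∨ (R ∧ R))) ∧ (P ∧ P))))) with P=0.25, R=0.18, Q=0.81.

0.18

¬P: Gödel ¬ of 0.25 = 0 (operand ≠ 0)
(R ∨ ¬P) = max(0.18, 0) = 0.18
((R ∨ ¬P) ∧ Q) = min(0.18, 0.81) = 0.18
(P ∨ Q) = max(0.25, 0.81) = 0.81
(Q → (P ∨ Q)): 0.81 ≤ 0.81, so result = 1
(Q → Q): 0.81 ≤ 0.81, so result = 1
((Q → Q) ∨ Q) = max(1, 0.81) = 1
(Q ∨ R) = max(0.81, 0.18) = 0.81
((Q ∨ R) ∧ R) = min(0.81, 0.18) = 0.18
(R ∧ R) = min(0.18, 0.18) = 0.18
(((Q ∨ R) ∧ R) ∨ (R ∧ R)) = max(0.18, 0.18) = 0.18
(((Q → Q) ∨ Q) ∧ (((Q ∨ R) ∧ R) ∨ (R ∧ R))) = min(1, 0.18) = 0.18
(P ∧ P) = min(0.25, 0.25) = 0.25
((((Q → Q) ∨ Q) ∧ (((Q ∨ R) ∧ R) ∨ (R ∧ R))) ∧ (P ∧ P)) = min(0.18, 0.25) = 0.18
((Q → (P ∨ Q)) ∨ ((((Q → Q) ∨ Q) ∧ (((Q ∨ R) ∧ R) ∨ (R ∧ R))) ∧ (P ∧ P))) = max(1, 0.18) = 1
(R ∧ ((Q → (P ∨ Q)) ∨ ((((Q → Q) ∨ Q) ∧ (((Q ∨ R) ∧ R) ∨ (R ∧ R))) ∧ (P ∧ P)))) = min(0.18, 1) = 0.18
(((R ∨ ¬P) ∧ Q) ∧ (R ∧ ((Q → (P ∨ Q)) ∨ ((((Q → Q) ∨ Q) ∧ (((Q ∨ R) ∧ R) ∨ (R ∧ R))) ∧ (P ∧ P))))) = min(0.18, 0.18) = 0.18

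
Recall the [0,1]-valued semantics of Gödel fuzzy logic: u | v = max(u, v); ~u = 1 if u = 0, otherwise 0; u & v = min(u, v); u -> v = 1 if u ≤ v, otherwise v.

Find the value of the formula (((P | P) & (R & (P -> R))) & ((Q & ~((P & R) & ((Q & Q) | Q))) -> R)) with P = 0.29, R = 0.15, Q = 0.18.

(P | P) = max(0.29, 0.29) = 0.29
(P -> R): 0.29 > 0.15, so result = 0.15
(R & (P -> R)) = min(0.15, 0.15) = 0.15
((P | P) & (R & (P -> R))) = min(0.29, 0.15) = 0.15
(P & R) = min(0.29, 0.15) = 0.15
(Q & Q) = min(0.18, 0.18) = 0.18
((Q & Q) | Q) = max(0.18, 0.18) = 0.18
((P & R) & ((Q & Q) | Q)) = min(0.15, 0.18) = 0.15
~((P & R) & ((Q & Q) | Q)): Gödel ¬ of 0.15 = 0 (operand ≠ 0)
(Q & ~((P & R) & ((Q & Q) | Q))) = min(0.18, 0) = 0
((Q & ~((P & R) & ((Q & Q) | Q))) -> R): 0 ≤ 0.15, so result = 1
(((P | P) & (R & (P -> R))) & ((Q & ~((P & R) & ((Q & Q) | Q))) -> R)) = min(0.15, 1) = 0.15

0.15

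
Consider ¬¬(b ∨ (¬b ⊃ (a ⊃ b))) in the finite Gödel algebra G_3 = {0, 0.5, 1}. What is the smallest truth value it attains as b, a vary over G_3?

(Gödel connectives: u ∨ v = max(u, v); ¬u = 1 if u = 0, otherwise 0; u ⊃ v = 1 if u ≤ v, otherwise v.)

0.00

The minimum is attained at b = 0, a = 0.5:
  ¬b: Gödel ¬ of 0 = 1 (operand is 0)
  (a ⊃ b): 0.5 > 0, so result = 0
  (¬b ⊃ (a ⊃ b)): 1 > 0, so result = 0
  (b ∨ (¬b ⊃ (a ⊃ b))) = max(0, 0) = 0
  ¬(b ∨ (¬b ⊃ (a ⊃ b))): Gödel ¬ of 0 = 1 (operand is 0)
  ¬¬(b ∨ (¬b ⊃ (a ⊃ b))): Gödel ¬ of 1 = 0 (operand ≠ 0)
Checking all 9 assignments confirms none give a value below 0.00.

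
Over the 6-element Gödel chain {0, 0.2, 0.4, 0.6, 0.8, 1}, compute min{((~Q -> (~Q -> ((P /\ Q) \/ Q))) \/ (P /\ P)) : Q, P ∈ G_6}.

0.00

The minimum is attained at Q = 0, P = 0:
  ~Q: Gödel ¬ of 0 = 1 (operand is 0)
  ~Q: Gödel ¬ of 0 = 1 (operand is 0)
  (P /\ Q) = min(0, 0) = 0
  ((P /\ Q) \/ Q) = max(0, 0) = 0
  (~Q -> ((P /\ Q) \/ Q)): 1 > 0, so result = 0
  (~Q -> (~Q -> ((P /\ Q) \/ Q))): 1 > 0, so result = 0
  (P /\ P) = min(0, 0) = 0
  ((~Q -> (~Q -> ((P /\ Q) \/ Q))) \/ (P /\ P)) = max(0, 0) = 0
Checking all 36 assignments confirms none give a value below 0.00.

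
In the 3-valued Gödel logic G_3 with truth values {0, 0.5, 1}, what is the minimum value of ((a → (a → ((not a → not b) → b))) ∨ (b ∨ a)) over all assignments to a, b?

The minimum is attained at a = 0.5, b = 0:
  not a: Gödel ¬ of 0.5 = 0 (operand ≠ 0)
  not b: Gödel ¬ of 0 = 1 (operand is 0)
  (not a → not b): 0 ≤ 1, so result = 1
  ((not a → not b) → b): 1 > 0, so result = 0
  (a → ((not a → not b) → b)): 0.5 > 0, so result = 0
  (a → (a → ((not a → not b) → b))): 0.5 > 0, so result = 0
  (b ∨ a) = max(0, 0.5) = 0.5
  ((a → (a → ((not a → not b) → b))) ∨ (b ∨ a)) = max(0, 0.5) = 0.5
Checking all 9 assignments confirms none give a value below 0.50.

0.50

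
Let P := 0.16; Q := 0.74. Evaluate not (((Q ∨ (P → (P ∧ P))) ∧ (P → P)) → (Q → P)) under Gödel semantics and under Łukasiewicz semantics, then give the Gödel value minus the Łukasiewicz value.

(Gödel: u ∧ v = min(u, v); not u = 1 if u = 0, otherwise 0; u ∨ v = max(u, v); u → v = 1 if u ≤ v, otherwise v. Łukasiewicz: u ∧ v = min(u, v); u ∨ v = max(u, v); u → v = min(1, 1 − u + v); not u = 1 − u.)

-0.58

Gödel evaluation:
  (P ∧ P) = min(0.16, 0.16) = 0.16
  (P → (P ∧ P)): 0.16 ≤ 0.16, so result = 1
  (Q ∨ (P → (P ∧ P))) = max(0.74, 1) = 1
  (P → P): 0.16 ≤ 0.16, so result = 1
  ((Q ∨ (P → (P ∧ P))) ∧ (P → P)) = min(1, 1) = 1
  (Q → P): 0.74 > 0.16, so result = 0.16
  (((Q ∨ (P → (P ∧ P))) ∧ (P → P)) → (Q → P)): 1 > 0.16, so result = 0.16
  not (((Q ∨ (P → (P ∧ P))) ∧ (P → P)) → (Q → P)): Gödel ¬ of 0.16 = 0 (operand ≠ 0)
  Gödel value = 0
Łukasiewicz evaluation:
  (P ∧ P) = min(0.16, 0.16) = 0.16
  (P → (P ∧ P)): min(1, 1 − 0.16 + 0.16) = 1
  (Q ∨ (P → (P ∧ P))) = max(0.74, 1) = 1
  (P → P): min(1, 1 − 0.16 + 0.16) = 1
  ((Q ∨ (P → (P ∧ P))) ∧ (P → P)) = min(1, 1) = 1
  (Q → P): min(1, 1 − 0.74 + 0.16) = 0.42
  (((Q ∨ (P → (P ∧ P))) ∧ (P → P)) → (Q → P)): min(1, 1 − 1 + 0.42) = 0.42
  not (((Q ∨ (P → (P ∧ P))) ∧ (P → P)) → (Q → P)): Łukasiewicz ¬ gives 1 − 0.42 = 0.58
  Łukasiewicz value = 0.58
Difference: 0 − 0.58 = -0.58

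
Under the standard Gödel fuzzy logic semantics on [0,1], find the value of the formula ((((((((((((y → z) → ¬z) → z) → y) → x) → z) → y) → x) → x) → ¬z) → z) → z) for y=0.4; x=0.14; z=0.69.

(y → z): 0.4 ≤ 0.69, so result = 1
¬z: Gödel ¬ of 0.69 = 0 (operand ≠ 0)
((y → z) → ¬z): 1 > 0, so result = 0
(((y → z) → ¬z) → z): 0 ≤ 0.69, so result = 1
((((y → z) → ¬z) → z) → y): 1 > 0.4, so result = 0.4
(((((y → z) → ¬z) → z) → y) → x): 0.4 > 0.14, so result = 0.14
((((((y → z) → ¬z) → z) → y) → x) → z): 0.14 ≤ 0.69, so result = 1
(((((((y → z) → ¬z) → z) → y) → x) → z) → y): 1 > 0.4, so result = 0.4
((((((((y → z) → ¬z) → z) → y) → x) → z) → y) → x): 0.4 > 0.14, so result = 0.14
(((((((((y → z) → ¬z) → z) → y) → x) → z) → y) → x) → x): 0.14 ≤ 0.14, so result = 1
¬z: Gödel ¬ of 0.69 = 0 (operand ≠ 0)
((((((((((y → z) → ¬z) → z) → y) → x) → z) → y) → x) → x) → ¬z): 1 > 0, so result = 0
(((((((((((y → z) → ¬z) → z) → y) → x) → z) → y) → x) → x) → ¬z) → z): 0 ≤ 0.69, so result = 1
((((((((((((y → z) → ¬z) → z) → y) → x) → z) → y) → x) → x) → ¬z) → z) → z): 1 > 0.69, so result = 0.69

0.69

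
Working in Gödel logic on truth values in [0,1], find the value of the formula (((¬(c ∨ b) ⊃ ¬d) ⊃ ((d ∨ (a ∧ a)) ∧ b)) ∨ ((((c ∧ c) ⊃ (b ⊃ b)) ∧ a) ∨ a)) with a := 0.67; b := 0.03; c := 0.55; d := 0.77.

(c ∨ b) = max(0.55, 0.03) = 0.55
¬(c ∨ b): Gödel ¬ of 0.55 = 0 (operand ≠ 0)
¬d: Gödel ¬ of 0.77 = 0 (operand ≠ 0)
(¬(c ∨ b) ⊃ ¬d): 0 ≤ 0, so result = 1
(a ∧ a) = min(0.67, 0.67) = 0.67
(d ∨ (a ∧ a)) = max(0.77, 0.67) = 0.77
((d ∨ (a ∧ a)) ∧ b) = min(0.77, 0.03) = 0.03
((¬(c ∨ b) ⊃ ¬d) ⊃ ((d ∨ (a ∧ a)) ∧ b)): 1 > 0.03, so result = 0.03
(c ∧ c) = min(0.55, 0.55) = 0.55
(b ⊃ b): 0.03 ≤ 0.03, so result = 1
((c ∧ c) ⊃ (b ⊃ b)): 0.55 ≤ 1, so result = 1
(((c ∧ c) ⊃ (b ⊃ b)) ∧ a) = min(1, 0.67) = 0.67
((((c ∧ c) ⊃ (b ⊃ b)) ∧ a) ∨ a) = max(0.67, 0.67) = 0.67
(((¬(c ∨ b) ⊃ ¬d) ⊃ ((d ∨ (a ∧ a)) ∧ b)) ∨ ((((c ∧ c) ⊃ (b ⊃ b)) ∧ a) ∨ a)) = max(0.03, 0.67) = 0.67

0.67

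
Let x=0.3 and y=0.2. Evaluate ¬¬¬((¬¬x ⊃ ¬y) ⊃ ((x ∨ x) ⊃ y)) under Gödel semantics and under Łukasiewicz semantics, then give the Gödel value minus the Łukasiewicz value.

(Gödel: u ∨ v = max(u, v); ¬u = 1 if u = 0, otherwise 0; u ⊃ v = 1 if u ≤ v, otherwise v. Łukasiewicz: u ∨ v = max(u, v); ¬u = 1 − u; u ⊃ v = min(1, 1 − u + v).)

-0.10

Gödel evaluation:
  ¬x: Gödel ¬ of 0.3 = 0 (operand ≠ 0)
  ¬¬x: Gödel ¬ of 0 = 1 (operand is 0)
  ¬y: Gödel ¬ of 0.2 = 0 (operand ≠ 0)
  (¬¬x ⊃ ¬y): 1 > 0, so result = 0
  (x ∨ x) = max(0.3, 0.3) = 0.3
  ((x ∨ x) ⊃ y): 0.3 > 0.2, so result = 0.2
  ((¬¬x ⊃ ¬y) ⊃ ((x ∨ x) ⊃ y)): 0 ≤ 0.2, so result = 1
  ¬((¬¬x ⊃ ¬y) ⊃ ((x ∨ x) ⊃ y)): Gödel ¬ of 1 = 0 (operand ≠ 0)
  ¬¬((¬¬x ⊃ ¬y) ⊃ ((x ∨ x) ⊃ y)): Gödel ¬ of 0 = 1 (operand is 0)
  ¬¬¬((¬¬x ⊃ ¬y) ⊃ ((x ∨ x) ⊃ y)): Gödel ¬ of 1 = 0 (operand ≠ 0)
  Gödel value = 0
Łukasiewicz evaluation:
  ¬x: Łukasiewicz ¬ gives 1 − 0.3 = 0.7
  ¬¬x: Łukasiewicz ¬ gives 1 − 0.7 = 0.3
  ¬y: Łukasiewicz ¬ gives 1 − 0.2 = 0.8
  (¬¬x ⊃ ¬y): min(1, 1 − 0.3 + 0.8) = 1
  (x ∨ x) = max(0.3, 0.3) = 0.3
  ((x ∨ x) ⊃ y): min(1, 1 − 0.3 + 0.2) = 0.9
  ((¬¬x ⊃ ¬y) ⊃ ((x ∨ x) ⊃ y)): min(1, 1 − 1 + 0.9) = 0.9
  ¬((¬¬x ⊃ ¬y) ⊃ ((x ∨ x) ⊃ y)): Łukasiewicz ¬ gives 1 − 0.9 = 0.1
  ¬¬((¬¬x ⊃ ¬y) ⊃ ((x ∨ x) ⊃ y)): Łukasiewicz ¬ gives 1 − 0.1 = 0.9
  ¬¬¬((¬¬x ⊃ ¬y) ⊃ ((x ∨ x) ⊃ y)): Łukasiewicz ¬ gives 1 − 0.9 = 0.1
  Łukasiewicz value = 0.1
Difference: 0 − 0.1 = -0.10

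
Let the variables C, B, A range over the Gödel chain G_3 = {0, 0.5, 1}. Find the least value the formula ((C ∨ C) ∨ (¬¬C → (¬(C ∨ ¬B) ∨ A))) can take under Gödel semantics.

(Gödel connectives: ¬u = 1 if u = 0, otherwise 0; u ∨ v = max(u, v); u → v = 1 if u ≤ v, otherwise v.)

0.50

The minimum is attained at C = 0.5, B = 0, A = 0:
  (C ∨ C) = max(0.5, 0.5) = 0.5
  ¬C: Gödel ¬ of 0.5 = 0 (operand ≠ 0)
  ¬¬C: Gödel ¬ of 0 = 1 (operand is 0)
  ¬B: Gödel ¬ of 0 = 1 (operand is 0)
  (C ∨ ¬B) = max(0.5, 1) = 1
  ¬(C ∨ ¬B): Gödel ¬ of 1 = 0 (operand ≠ 0)
  (¬(C ∨ ¬B) ∨ A) = max(0, 0) = 0
  (¬¬C → (¬(C ∨ ¬B) ∨ A)): 1 > 0, so result = 0
  ((C ∨ C) ∨ (¬¬C → (¬(C ∨ ¬B) ∨ A))) = max(0.5, 0) = 0.5
Checking all 27 assignments confirms none give a value below 0.50.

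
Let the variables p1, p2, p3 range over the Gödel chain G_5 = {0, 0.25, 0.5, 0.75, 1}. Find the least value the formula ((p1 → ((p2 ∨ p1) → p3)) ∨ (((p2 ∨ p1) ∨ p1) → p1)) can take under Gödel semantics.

0.25

The minimum is attained at p1 = 0.25, p2 = 0.5, p3 = 0:
  (p2 ∨ p1) = max(0.5, 0.25) = 0.5
  ((p2 ∨ p1) → p3): 0.5 > 0, so result = 0
  (p1 → ((p2 ∨ p1) → p3)): 0.25 > 0, so result = 0
  (p2 ∨ p1) = max(0.5, 0.25) = 0.5
  ((p2 ∨ p1) ∨ p1) = max(0.5, 0.25) = 0.5
  (((p2 ∨ p1) ∨ p1) → p1): 0.5 > 0.25, so result = 0.25
  ((p1 → ((p2 ∨ p1) → p3)) ∨ (((p2 ∨ p1) ∨ p1) → p1)) = max(0, 0.25) = 0.25
Checking all 125 assignments confirms none give a value below 0.25.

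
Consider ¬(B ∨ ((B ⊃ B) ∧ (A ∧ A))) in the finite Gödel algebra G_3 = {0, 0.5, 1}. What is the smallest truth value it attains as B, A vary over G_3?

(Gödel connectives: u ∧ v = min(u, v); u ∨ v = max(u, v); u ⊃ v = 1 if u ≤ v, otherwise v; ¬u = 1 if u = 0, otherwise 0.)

0.00

The minimum is attained at B = 0, A = 0.5:
  (B ⊃ B): 0 ≤ 0, so result = 1
  (A ∧ A) = min(0.5, 0.5) = 0.5
  ((B ⊃ B) ∧ (A ∧ A)) = min(1, 0.5) = 0.5
  (B ∨ ((B ⊃ B) ∧ (A ∧ A))) = max(0, 0.5) = 0.5
  ¬(B ∨ ((B ⊃ B) ∧ (A ∧ A))): Gödel ¬ of 0.5 = 0 (operand ≠ 0)
Checking all 9 assignments confirms none give a value below 0.00.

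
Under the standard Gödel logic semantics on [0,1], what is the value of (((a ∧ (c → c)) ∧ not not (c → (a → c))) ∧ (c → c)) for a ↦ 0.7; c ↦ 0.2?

0.70

(c → c): 0.2 ≤ 0.2, so result = 1
(a ∧ (c → c)) = min(0.7, 1) = 0.7
(a → c): 0.7 > 0.2, so result = 0.2
(c → (a → c)): 0.2 ≤ 0.2, so result = 1
not (c → (a → c)): Gödel ¬ of 1 = 0 (operand ≠ 0)
not not (c → (a → c)): Gödel ¬ of 0 = 1 (operand is 0)
((a ∧ (c → c)) ∧ not not (c → (a → c))) = min(0.7, 1) = 0.7
(c → c): 0.2 ≤ 0.2, so result = 1
(((a ∧ (c → c)) ∧ not not (c → (a → c))) ∧ (c → c)) = min(0.7, 1) = 0.7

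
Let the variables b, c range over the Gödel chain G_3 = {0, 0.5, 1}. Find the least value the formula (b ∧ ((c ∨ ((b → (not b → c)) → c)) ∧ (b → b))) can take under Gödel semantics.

The minimum is attained at b = 0, c = 0:
  not b: Gödel ¬ of 0 = 1 (operand is 0)
  (not b → c): 1 > 0, so result = 0
  (b → (not b → c)): 0 ≤ 0, so result = 1
  ((b → (not b → c)) → c): 1 > 0, so result = 0
  (c ∨ ((b → (not b → c)) → c)) = max(0, 0) = 0
  (b → b): 0 ≤ 0, so result = 1
  ((c ∨ ((b → (not b → c)) → c)) ∧ (b → b)) = min(0, 1) = 0
  (b ∧ ((c ∨ ((b → (not b → c)) → c)) ∧ (b → b))) = min(0, 0) = 0
Checking all 9 assignments confirms none give a value below 0.00.

0.00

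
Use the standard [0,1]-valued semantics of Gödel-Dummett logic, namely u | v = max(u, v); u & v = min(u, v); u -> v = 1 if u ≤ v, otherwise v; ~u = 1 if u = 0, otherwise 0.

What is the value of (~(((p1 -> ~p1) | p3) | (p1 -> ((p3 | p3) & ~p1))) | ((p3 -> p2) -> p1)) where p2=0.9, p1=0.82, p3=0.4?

0.82

~p1: Gödel ¬ of 0.82 = 0 (operand ≠ 0)
(p1 -> ~p1): 0.82 > 0, so result = 0
((p1 -> ~p1) | p3) = max(0, 0.4) = 0.4
(p3 | p3) = max(0.4, 0.4) = 0.4
~p1: Gödel ¬ of 0.82 = 0 (operand ≠ 0)
((p3 | p3) & ~p1) = min(0.4, 0) = 0
(p1 -> ((p3 | p3) & ~p1)): 0.82 > 0, so result = 0
(((p1 -> ~p1) | p3) | (p1 -> ((p3 | p3) & ~p1))) = max(0.4, 0) = 0.4
~(((p1 -> ~p1) | p3) | (p1 -> ((p3 | p3) & ~p1))): Gödel ¬ of 0.4 = 0 (operand ≠ 0)
(p3 -> p2): 0.4 ≤ 0.9, so result = 1
((p3 -> p2) -> p1): 1 > 0.82, so result = 0.82
(~(((p1 -> ~p1) | p3) | (p1 -> ((p3 | p3) & ~p1))) | ((p3 -> p2) -> p1)) = max(0, 0.82) = 0.82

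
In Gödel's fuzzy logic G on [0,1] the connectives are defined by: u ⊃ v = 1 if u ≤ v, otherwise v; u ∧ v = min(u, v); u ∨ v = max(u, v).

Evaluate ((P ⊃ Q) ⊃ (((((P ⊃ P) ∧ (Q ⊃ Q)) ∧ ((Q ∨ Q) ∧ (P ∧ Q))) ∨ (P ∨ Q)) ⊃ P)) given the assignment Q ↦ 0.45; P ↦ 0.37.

(P ⊃ Q): 0.37 ≤ 0.45, so result = 1
(P ⊃ P): 0.37 ≤ 0.37, so result = 1
(Q ⊃ Q): 0.45 ≤ 0.45, so result = 1
((P ⊃ P) ∧ (Q ⊃ Q)) = min(1, 1) = 1
(Q ∨ Q) = max(0.45, 0.45) = 0.45
(P ∧ Q) = min(0.37, 0.45) = 0.37
((Q ∨ Q) ∧ (P ∧ Q)) = min(0.45, 0.37) = 0.37
(((P ⊃ P) ∧ (Q ⊃ Q)) ∧ ((Q ∨ Q) ∧ (P ∧ Q))) = min(1, 0.37) = 0.37
(P ∨ Q) = max(0.37, 0.45) = 0.45
((((P ⊃ P) ∧ (Q ⊃ Q)) ∧ ((Q ∨ Q) ∧ (P ∧ Q))) ∨ (P ∨ Q)) = max(0.37, 0.45) = 0.45
(((((P ⊃ P) ∧ (Q ⊃ Q)) ∧ ((Q ∨ Q) ∧ (P ∧ Q))) ∨ (P ∨ Q)) ⊃ P): 0.45 > 0.37, so result = 0.37
((P ⊃ Q) ⊃ (((((P ⊃ P) ∧ (Q ⊃ Q)) ∧ ((Q ∨ Q) ∧ (P ∧ Q))) ∨ (P ∨ Q)) ⊃ P)): 1 > 0.37, so result = 0.37

0.37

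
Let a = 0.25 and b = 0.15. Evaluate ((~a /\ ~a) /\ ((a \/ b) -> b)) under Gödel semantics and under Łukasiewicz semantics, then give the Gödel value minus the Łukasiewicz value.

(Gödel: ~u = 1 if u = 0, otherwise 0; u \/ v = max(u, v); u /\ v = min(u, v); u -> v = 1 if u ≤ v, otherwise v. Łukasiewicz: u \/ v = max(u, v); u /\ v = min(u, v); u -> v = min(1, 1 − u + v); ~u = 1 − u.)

Gödel evaluation:
  ~a: Gödel ¬ of 0.25 = 0 (operand ≠ 0)
  ~a: Gödel ¬ of 0.25 = 0 (operand ≠ 0)
  (~a /\ ~a) = min(0, 0) = 0
  (a \/ b) = max(0.25, 0.15) = 0.25
  ((a \/ b) -> b): 0.25 > 0.15, so result = 0.15
  ((~a /\ ~a) /\ ((a \/ b) -> b)) = min(0, 0.15) = 0
  Gödel value = 0
Łukasiewicz evaluation:
  ~a: Łukasiewicz ¬ gives 1 − 0.25 = 0.75
  ~a: Łukasiewicz ¬ gives 1 − 0.25 = 0.75
  (~a /\ ~a) = min(0.75, 0.75) = 0.75
  (a \/ b) = max(0.25, 0.15) = 0.25
  ((a \/ b) -> b): min(1, 1 − 0.25 + 0.15) = 0.9
  ((~a /\ ~a) /\ ((a \/ b) -> b)) = min(0.75, 0.9) = 0.75
  Łukasiewicz value = 0.75
Difference: 0 − 0.75 = -0.75

-0.75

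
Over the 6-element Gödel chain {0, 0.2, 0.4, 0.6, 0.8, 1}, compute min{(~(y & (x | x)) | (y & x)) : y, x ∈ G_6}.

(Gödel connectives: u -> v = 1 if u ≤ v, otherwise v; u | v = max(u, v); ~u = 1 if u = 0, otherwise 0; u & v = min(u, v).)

The minimum is attained at y = 0.2, x = 0.2:
  (x | x) = max(0.2, 0.2) = 0.2
  (y & (x | x)) = min(0.2, 0.2) = 0.2
  ~(y & (x | x)): Gödel ¬ of 0.2 = 0 (operand ≠ 0)
  (y & x) = min(0.2, 0.2) = 0.2
  (~(y & (x | x)) | (y & x)) = max(0, 0.2) = 0.2
Checking all 36 assignments confirms none give a value below 0.20.

0.20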